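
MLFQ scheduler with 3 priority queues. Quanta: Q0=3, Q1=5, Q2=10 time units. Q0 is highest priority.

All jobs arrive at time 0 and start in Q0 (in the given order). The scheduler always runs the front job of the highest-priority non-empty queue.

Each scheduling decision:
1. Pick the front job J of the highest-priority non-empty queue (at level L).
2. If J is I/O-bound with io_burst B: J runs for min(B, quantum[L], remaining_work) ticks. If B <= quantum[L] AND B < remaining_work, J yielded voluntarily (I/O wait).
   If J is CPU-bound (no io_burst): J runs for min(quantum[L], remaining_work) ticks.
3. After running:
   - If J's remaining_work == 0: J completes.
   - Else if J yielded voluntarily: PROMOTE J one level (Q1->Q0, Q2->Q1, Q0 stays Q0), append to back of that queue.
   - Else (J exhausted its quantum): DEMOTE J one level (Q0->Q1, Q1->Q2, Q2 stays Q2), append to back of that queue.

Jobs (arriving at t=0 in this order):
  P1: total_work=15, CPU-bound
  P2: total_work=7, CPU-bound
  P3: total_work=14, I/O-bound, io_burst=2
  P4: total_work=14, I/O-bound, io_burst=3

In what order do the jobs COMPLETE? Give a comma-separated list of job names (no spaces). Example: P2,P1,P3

Answer: P4,P3,P2,P1

Derivation:
t=0-3: P1@Q0 runs 3, rem=12, quantum used, demote→Q1. Q0=[P2,P3,P4] Q1=[P1] Q2=[]
t=3-6: P2@Q0 runs 3, rem=4, quantum used, demote→Q1. Q0=[P3,P4] Q1=[P1,P2] Q2=[]
t=6-8: P3@Q0 runs 2, rem=12, I/O yield, promote→Q0. Q0=[P4,P3] Q1=[P1,P2] Q2=[]
t=8-11: P4@Q0 runs 3, rem=11, I/O yield, promote→Q0. Q0=[P3,P4] Q1=[P1,P2] Q2=[]
t=11-13: P3@Q0 runs 2, rem=10, I/O yield, promote→Q0. Q0=[P4,P3] Q1=[P1,P2] Q2=[]
t=13-16: P4@Q0 runs 3, rem=8, I/O yield, promote→Q0. Q0=[P3,P4] Q1=[P1,P2] Q2=[]
t=16-18: P3@Q0 runs 2, rem=8, I/O yield, promote→Q0. Q0=[P4,P3] Q1=[P1,P2] Q2=[]
t=18-21: P4@Q0 runs 3, rem=5, I/O yield, promote→Q0. Q0=[P3,P4] Q1=[P1,P2] Q2=[]
t=21-23: P3@Q0 runs 2, rem=6, I/O yield, promote→Q0. Q0=[P4,P3] Q1=[P1,P2] Q2=[]
t=23-26: P4@Q0 runs 3, rem=2, I/O yield, promote→Q0. Q0=[P3,P4] Q1=[P1,P2] Q2=[]
t=26-28: P3@Q0 runs 2, rem=4, I/O yield, promote→Q0. Q0=[P4,P3] Q1=[P1,P2] Q2=[]
t=28-30: P4@Q0 runs 2, rem=0, completes. Q0=[P3] Q1=[P1,P2] Q2=[]
t=30-32: P3@Q0 runs 2, rem=2, I/O yield, promote→Q0. Q0=[P3] Q1=[P1,P2] Q2=[]
t=32-34: P3@Q0 runs 2, rem=0, completes. Q0=[] Q1=[P1,P2] Q2=[]
t=34-39: P1@Q1 runs 5, rem=7, quantum used, demote→Q2. Q0=[] Q1=[P2] Q2=[P1]
t=39-43: P2@Q1 runs 4, rem=0, completes. Q0=[] Q1=[] Q2=[P1]
t=43-50: P1@Q2 runs 7, rem=0, completes. Q0=[] Q1=[] Q2=[]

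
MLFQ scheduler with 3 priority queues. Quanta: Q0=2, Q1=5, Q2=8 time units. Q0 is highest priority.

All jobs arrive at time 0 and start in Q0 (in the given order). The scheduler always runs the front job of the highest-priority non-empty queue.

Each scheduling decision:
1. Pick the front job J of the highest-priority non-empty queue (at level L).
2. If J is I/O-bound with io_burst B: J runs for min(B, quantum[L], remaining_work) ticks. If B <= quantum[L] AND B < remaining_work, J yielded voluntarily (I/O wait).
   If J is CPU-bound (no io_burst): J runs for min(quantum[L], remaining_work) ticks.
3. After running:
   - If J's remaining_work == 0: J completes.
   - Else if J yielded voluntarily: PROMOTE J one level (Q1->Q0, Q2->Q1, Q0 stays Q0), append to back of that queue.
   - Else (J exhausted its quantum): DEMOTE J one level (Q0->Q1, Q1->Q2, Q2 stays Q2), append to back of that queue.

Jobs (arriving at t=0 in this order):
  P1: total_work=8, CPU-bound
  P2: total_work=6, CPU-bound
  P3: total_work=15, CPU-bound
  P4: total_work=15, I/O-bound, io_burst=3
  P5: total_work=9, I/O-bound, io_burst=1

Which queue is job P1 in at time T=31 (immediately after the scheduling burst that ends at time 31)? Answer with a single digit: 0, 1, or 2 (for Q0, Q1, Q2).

t=0-2: P1@Q0 runs 2, rem=6, quantum used, demote→Q1. Q0=[P2,P3,P4,P5] Q1=[P1] Q2=[]
t=2-4: P2@Q0 runs 2, rem=4, quantum used, demote→Q1. Q0=[P3,P4,P5] Q1=[P1,P2] Q2=[]
t=4-6: P3@Q0 runs 2, rem=13, quantum used, demote→Q1. Q0=[P4,P5] Q1=[P1,P2,P3] Q2=[]
t=6-8: P4@Q0 runs 2, rem=13, quantum used, demote→Q1. Q0=[P5] Q1=[P1,P2,P3,P4] Q2=[]
t=8-9: P5@Q0 runs 1, rem=8, I/O yield, promote→Q0. Q0=[P5] Q1=[P1,P2,P3,P4] Q2=[]
t=9-10: P5@Q0 runs 1, rem=7, I/O yield, promote→Q0. Q0=[P5] Q1=[P1,P2,P3,P4] Q2=[]
t=10-11: P5@Q0 runs 1, rem=6, I/O yield, promote→Q0. Q0=[P5] Q1=[P1,P2,P3,P4] Q2=[]
t=11-12: P5@Q0 runs 1, rem=5, I/O yield, promote→Q0. Q0=[P5] Q1=[P1,P2,P3,P4] Q2=[]
t=12-13: P5@Q0 runs 1, rem=4, I/O yield, promote→Q0. Q0=[P5] Q1=[P1,P2,P3,P4] Q2=[]
t=13-14: P5@Q0 runs 1, rem=3, I/O yield, promote→Q0. Q0=[P5] Q1=[P1,P2,P3,P4] Q2=[]
t=14-15: P5@Q0 runs 1, rem=2, I/O yield, promote→Q0. Q0=[P5] Q1=[P1,P2,P3,P4] Q2=[]
t=15-16: P5@Q0 runs 1, rem=1, I/O yield, promote→Q0. Q0=[P5] Q1=[P1,P2,P3,P4] Q2=[]
t=16-17: P5@Q0 runs 1, rem=0, completes. Q0=[] Q1=[P1,P2,P3,P4] Q2=[]
t=17-22: P1@Q1 runs 5, rem=1, quantum used, demote→Q2. Q0=[] Q1=[P2,P3,P4] Q2=[P1]
t=22-26: P2@Q1 runs 4, rem=0, completes. Q0=[] Q1=[P3,P4] Q2=[P1]
t=26-31: P3@Q1 runs 5, rem=8, quantum used, demote→Q2. Q0=[] Q1=[P4] Q2=[P1,P3]
t=31-34: P4@Q1 runs 3, rem=10, I/O yield, promote→Q0. Q0=[P4] Q1=[] Q2=[P1,P3]
t=34-36: P4@Q0 runs 2, rem=8, quantum used, demote→Q1. Q0=[] Q1=[P4] Q2=[P1,P3]
t=36-39: P4@Q1 runs 3, rem=5, I/O yield, promote→Q0. Q0=[P4] Q1=[] Q2=[P1,P3]
t=39-41: P4@Q0 runs 2, rem=3, quantum used, demote→Q1. Q0=[] Q1=[P4] Q2=[P1,P3]
t=41-44: P4@Q1 runs 3, rem=0, completes. Q0=[] Q1=[] Q2=[P1,P3]
t=44-45: P1@Q2 runs 1, rem=0, completes. Q0=[] Q1=[] Q2=[P3]
t=45-53: P3@Q2 runs 8, rem=0, completes. Q0=[] Q1=[] Q2=[]

Answer: 2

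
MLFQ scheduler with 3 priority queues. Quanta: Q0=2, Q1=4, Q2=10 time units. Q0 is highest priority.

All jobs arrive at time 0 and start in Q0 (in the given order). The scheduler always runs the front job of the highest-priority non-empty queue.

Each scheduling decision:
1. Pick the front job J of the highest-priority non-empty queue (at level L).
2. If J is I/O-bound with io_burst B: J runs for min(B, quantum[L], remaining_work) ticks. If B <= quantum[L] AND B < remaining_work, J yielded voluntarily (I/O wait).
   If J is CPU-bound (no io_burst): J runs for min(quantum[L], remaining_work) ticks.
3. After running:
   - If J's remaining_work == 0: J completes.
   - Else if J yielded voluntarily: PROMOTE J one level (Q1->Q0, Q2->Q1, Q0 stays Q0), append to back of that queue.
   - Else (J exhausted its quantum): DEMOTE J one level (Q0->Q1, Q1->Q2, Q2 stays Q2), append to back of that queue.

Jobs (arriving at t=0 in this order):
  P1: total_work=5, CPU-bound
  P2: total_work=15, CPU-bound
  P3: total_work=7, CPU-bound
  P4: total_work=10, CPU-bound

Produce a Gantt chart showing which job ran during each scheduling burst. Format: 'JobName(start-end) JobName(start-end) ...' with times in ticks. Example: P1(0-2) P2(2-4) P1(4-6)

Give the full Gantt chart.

Answer: P1(0-2) P2(2-4) P3(4-6) P4(6-8) P1(8-11) P2(11-15) P3(15-19) P4(19-23) P2(23-32) P3(32-33) P4(33-37)

Derivation:
t=0-2: P1@Q0 runs 2, rem=3, quantum used, demote→Q1. Q0=[P2,P3,P4] Q1=[P1] Q2=[]
t=2-4: P2@Q0 runs 2, rem=13, quantum used, demote→Q1. Q0=[P3,P4] Q1=[P1,P2] Q2=[]
t=4-6: P3@Q0 runs 2, rem=5, quantum used, demote→Q1. Q0=[P4] Q1=[P1,P2,P3] Q2=[]
t=6-8: P4@Q0 runs 2, rem=8, quantum used, demote→Q1. Q0=[] Q1=[P1,P2,P3,P4] Q2=[]
t=8-11: P1@Q1 runs 3, rem=0, completes. Q0=[] Q1=[P2,P3,P4] Q2=[]
t=11-15: P2@Q1 runs 4, rem=9, quantum used, demote→Q2. Q0=[] Q1=[P3,P4] Q2=[P2]
t=15-19: P3@Q1 runs 4, rem=1, quantum used, demote→Q2. Q0=[] Q1=[P4] Q2=[P2,P3]
t=19-23: P4@Q1 runs 4, rem=4, quantum used, demote→Q2. Q0=[] Q1=[] Q2=[P2,P3,P4]
t=23-32: P2@Q2 runs 9, rem=0, completes. Q0=[] Q1=[] Q2=[P3,P4]
t=32-33: P3@Q2 runs 1, rem=0, completes. Q0=[] Q1=[] Q2=[P4]
t=33-37: P4@Q2 runs 4, rem=0, completes. Q0=[] Q1=[] Q2=[]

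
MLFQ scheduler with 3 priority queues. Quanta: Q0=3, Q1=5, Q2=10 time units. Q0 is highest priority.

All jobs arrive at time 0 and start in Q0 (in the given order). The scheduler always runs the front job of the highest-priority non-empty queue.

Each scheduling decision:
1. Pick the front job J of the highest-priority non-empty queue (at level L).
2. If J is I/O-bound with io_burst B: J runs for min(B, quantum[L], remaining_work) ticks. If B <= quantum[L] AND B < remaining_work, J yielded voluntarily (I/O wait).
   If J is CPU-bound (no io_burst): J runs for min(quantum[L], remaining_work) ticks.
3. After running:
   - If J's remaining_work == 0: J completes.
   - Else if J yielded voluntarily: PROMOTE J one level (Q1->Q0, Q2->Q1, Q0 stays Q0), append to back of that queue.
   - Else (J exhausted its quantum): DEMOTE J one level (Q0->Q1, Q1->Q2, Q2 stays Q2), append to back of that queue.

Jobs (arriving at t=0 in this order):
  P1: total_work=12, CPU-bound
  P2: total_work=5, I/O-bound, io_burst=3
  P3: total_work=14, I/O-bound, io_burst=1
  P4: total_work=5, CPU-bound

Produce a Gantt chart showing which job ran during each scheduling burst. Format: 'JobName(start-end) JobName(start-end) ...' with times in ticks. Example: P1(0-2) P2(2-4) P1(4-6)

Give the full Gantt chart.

Answer: P1(0-3) P2(3-6) P3(6-7) P4(7-10) P2(10-12) P3(12-13) P3(13-14) P3(14-15) P3(15-16) P3(16-17) P3(17-18) P3(18-19) P3(19-20) P3(20-21) P3(21-22) P3(22-23) P3(23-24) P3(24-25) P1(25-30) P4(30-32) P1(32-36)

Derivation:
t=0-3: P1@Q0 runs 3, rem=9, quantum used, demote→Q1. Q0=[P2,P3,P4] Q1=[P1] Q2=[]
t=3-6: P2@Q0 runs 3, rem=2, I/O yield, promote→Q0. Q0=[P3,P4,P2] Q1=[P1] Q2=[]
t=6-7: P3@Q0 runs 1, rem=13, I/O yield, promote→Q0. Q0=[P4,P2,P3] Q1=[P1] Q2=[]
t=7-10: P4@Q0 runs 3, rem=2, quantum used, demote→Q1. Q0=[P2,P3] Q1=[P1,P4] Q2=[]
t=10-12: P2@Q0 runs 2, rem=0, completes. Q0=[P3] Q1=[P1,P4] Q2=[]
t=12-13: P3@Q0 runs 1, rem=12, I/O yield, promote→Q0. Q0=[P3] Q1=[P1,P4] Q2=[]
t=13-14: P3@Q0 runs 1, rem=11, I/O yield, promote→Q0. Q0=[P3] Q1=[P1,P4] Q2=[]
t=14-15: P3@Q0 runs 1, rem=10, I/O yield, promote→Q0. Q0=[P3] Q1=[P1,P4] Q2=[]
t=15-16: P3@Q0 runs 1, rem=9, I/O yield, promote→Q0. Q0=[P3] Q1=[P1,P4] Q2=[]
t=16-17: P3@Q0 runs 1, rem=8, I/O yield, promote→Q0. Q0=[P3] Q1=[P1,P4] Q2=[]
t=17-18: P3@Q0 runs 1, rem=7, I/O yield, promote→Q0. Q0=[P3] Q1=[P1,P4] Q2=[]
t=18-19: P3@Q0 runs 1, rem=6, I/O yield, promote→Q0. Q0=[P3] Q1=[P1,P4] Q2=[]
t=19-20: P3@Q0 runs 1, rem=5, I/O yield, promote→Q0. Q0=[P3] Q1=[P1,P4] Q2=[]
t=20-21: P3@Q0 runs 1, rem=4, I/O yield, promote→Q0. Q0=[P3] Q1=[P1,P4] Q2=[]
t=21-22: P3@Q0 runs 1, rem=3, I/O yield, promote→Q0. Q0=[P3] Q1=[P1,P4] Q2=[]
t=22-23: P3@Q0 runs 1, rem=2, I/O yield, promote→Q0. Q0=[P3] Q1=[P1,P4] Q2=[]
t=23-24: P3@Q0 runs 1, rem=1, I/O yield, promote→Q0. Q0=[P3] Q1=[P1,P4] Q2=[]
t=24-25: P3@Q0 runs 1, rem=0, completes. Q0=[] Q1=[P1,P4] Q2=[]
t=25-30: P1@Q1 runs 5, rem=4, quantum used, demote→Q2. Q0=[] Q1=[P4] Q2=[P1]
t=30-32: P4@Q1 runs 2, rem=0, completes. Q0=[] Q1=[] Q2=[P1]
t=32-36: P1@Q2 runs 4, rem=0, completes. Q0=[] Q1=[] Q2=[]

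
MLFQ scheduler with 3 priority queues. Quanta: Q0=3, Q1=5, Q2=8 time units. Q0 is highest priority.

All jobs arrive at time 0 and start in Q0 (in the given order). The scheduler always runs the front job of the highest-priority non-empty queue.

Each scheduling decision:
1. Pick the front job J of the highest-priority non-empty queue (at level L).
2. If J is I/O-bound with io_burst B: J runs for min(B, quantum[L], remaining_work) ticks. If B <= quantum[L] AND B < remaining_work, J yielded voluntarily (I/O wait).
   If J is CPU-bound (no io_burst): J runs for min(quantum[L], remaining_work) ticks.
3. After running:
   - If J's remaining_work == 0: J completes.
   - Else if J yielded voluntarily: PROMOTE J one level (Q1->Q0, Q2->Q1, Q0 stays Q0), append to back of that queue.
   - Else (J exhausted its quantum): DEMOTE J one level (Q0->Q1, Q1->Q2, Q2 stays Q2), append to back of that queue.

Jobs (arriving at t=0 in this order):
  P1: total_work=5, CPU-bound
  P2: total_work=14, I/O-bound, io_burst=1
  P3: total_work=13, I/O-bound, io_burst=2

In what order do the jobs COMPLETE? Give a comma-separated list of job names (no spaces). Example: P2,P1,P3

Answer: P3,P2,P1

Derivation:
t=0-3: P1@Q0 runs 3, rem=2, quantum used, demote→Q1. Q0=[P2,P3] Q1=[P1] Q2=[]
t=3-4: P2@Q0 runs 1, rem=13, I/O yield, promote→Q0. Q0=[P3,P2] Q1=[P1] Q2=[]
t=4-6: P3@Q0 runs 2, rem=11, I/O yield, promote→Q0. Q0=[P2,P3] Q1=[P1] Q2=[]
t=6-7: P2@Q0 runs 1, rem=12, I/O yield, promote→Q0. Q0=[P3,P2] Q1=[P1] Q2=[]
t=7-9: P3@Q0 runs 2, rem=9, I/O yield, promote→Q0. Q0=[P2,P3] Q1=[P1] Q2=[]
t=9-10: P2@Q0 runs 1, rem=11, I/O yield, promote→Q0. Q0=[P3,P2] Q1=[P1] Q2=[]
t=10-12: P3@Q0 runs 2, rem=7, I/O yield, promote→Q0. Q0=[P2,P3] Q1=[P1] Q2=[]
t=12-13: P2@Q0 runs 1, rem=10, I/O yield, promote→Q0. Q0=[P3,P2] Q1=[P1] Q2=[]
t=13-15: P3@Q0 runs 2, rem=5, I/O yield, promote→Q0. Q0=[P2,P3] Q1=[P1] Q2=[]
t=15-16: P2@Q0 runs 1, rem=9, I/O yield, promote→Q0. Q0=[P3,P2] Q1=[P1] Q2=[]
t=16-18: P3@Q0 runs 2, rem=3, I/O yield, promote→Q0. Q0=[P2,P3] Q1=[P1] Q2=[]
t=18-19: P2@Q0 runs 1, rem=8, I/O yield, promote→Q0. Q0=[P3,P2] Q1=[P1] Q2=[]
t=19-21: P3@Q0 runs 2, rem=1, I/O yield, promote→Q0. Q0=[P2,P3] Q1=[P1] Q2=[]
t=21-22: P2@Q0 runs 1, rem=7, I/O yield, promote→Q0. Q0=[P3,P2] Q1=[P1] Q2=[]
t=22-23: P3@Q0 runs 1, rem=0, completes. Q0=[P2] Q1=[P1] Q2=[]
t=23-24: P2@Q0 runs 1, rem=6, I/O yield, promote→Q0. Q0=[P2] Q1=[P1] Q2=[]
t=24-25: P2@Q0 runs 1, rem=5, I/O yield, promote→Q0. Q0=[P2] Q1=[P1] Q2=[]
t=25-26: P2@Q0 runs 1, rem=4, I/O yield, promote→Q0. Q0=[P2] Q1=[P1] Q2=[]
t=26-27: P2@Q0 runs 1, rem=3, I/O yield, promote→Q0. Q0=[P2] Q1=[P1] Q2=[]
t=27-28: P2@Q0 runs 1, rem=2, I/O yield, promote→Q0. Q0=[P2] Q1=[P1] Q2=[]
t=28-29: P2@Q0 runs 1, rem=1, I/O yield, promote→Q0. Q0=[P2] Q1=[P1] Q2=[]
t=29-30: P2@Q0 runs 1, rem=0, completes. Q0=[] Q1=[P1] Q2=[]
t=30-32: P1@Q1 runs 2, rem=0, completes. Q0=[] Q1=[] Q2=[]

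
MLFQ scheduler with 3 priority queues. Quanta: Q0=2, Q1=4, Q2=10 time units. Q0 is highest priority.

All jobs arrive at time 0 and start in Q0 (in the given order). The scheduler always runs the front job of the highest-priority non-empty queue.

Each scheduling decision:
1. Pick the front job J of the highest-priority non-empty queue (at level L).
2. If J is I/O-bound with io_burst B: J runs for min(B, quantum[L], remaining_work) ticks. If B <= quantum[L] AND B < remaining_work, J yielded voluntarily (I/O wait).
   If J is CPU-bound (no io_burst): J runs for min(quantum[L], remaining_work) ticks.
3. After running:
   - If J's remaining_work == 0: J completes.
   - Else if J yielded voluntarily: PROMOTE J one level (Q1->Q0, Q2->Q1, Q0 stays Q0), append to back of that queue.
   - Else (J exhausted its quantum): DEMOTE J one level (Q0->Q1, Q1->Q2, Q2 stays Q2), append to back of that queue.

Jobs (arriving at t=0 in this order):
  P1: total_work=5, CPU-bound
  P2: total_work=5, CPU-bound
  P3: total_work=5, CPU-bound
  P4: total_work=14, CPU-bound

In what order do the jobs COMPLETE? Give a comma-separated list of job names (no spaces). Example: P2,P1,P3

t=0-2: P1@Q0 runs 2, rem=3, quantum used, demote→Q1. Q0=[P2,P3,P4] Q1=[P1] Q2=[]
t=2-4: P2@Q0 runs 2, rem=3, quantum used, demote→Q1. Q0=[P3,P4] Q1=[P1,P2] Q2=[]
t=4-6: P3@Q0 runs 2, rem=3, quantum used, demote→Q1. Q0=[P4] Q1=[P1,P2,P3] Q2=[]
t=6-8: P4@Q0 runs 2, rem=12, quantum used, demote→Q1. Q0=[] Q1=[P1,P2,P3,P4] Q2=[]
t=8-11: P1@Q1 runs 3, rem=0, completes. Q0=[] Q1=[P2,P3,P4] Q2=[]
t=11-14: P2@Q1 runs 3, rem=0, completes. Q0=[] Q1=[P3,P4] Q2=[]
t=14-17: P3@Q1 runs 3, rem=0, completes. Q0=[] Q1=[P4] Q2=[]
t=17-21: P4@Q1 runs 4, rem=8, quantum used, demote→Q2. Q0=[] Q1=[] Q2=[P4]
t=21-29: P4@Q2 runs 8, rem=0, completes. Q0=[] Q1=[] Q2=[]

Answer: P1,P2,P3,P4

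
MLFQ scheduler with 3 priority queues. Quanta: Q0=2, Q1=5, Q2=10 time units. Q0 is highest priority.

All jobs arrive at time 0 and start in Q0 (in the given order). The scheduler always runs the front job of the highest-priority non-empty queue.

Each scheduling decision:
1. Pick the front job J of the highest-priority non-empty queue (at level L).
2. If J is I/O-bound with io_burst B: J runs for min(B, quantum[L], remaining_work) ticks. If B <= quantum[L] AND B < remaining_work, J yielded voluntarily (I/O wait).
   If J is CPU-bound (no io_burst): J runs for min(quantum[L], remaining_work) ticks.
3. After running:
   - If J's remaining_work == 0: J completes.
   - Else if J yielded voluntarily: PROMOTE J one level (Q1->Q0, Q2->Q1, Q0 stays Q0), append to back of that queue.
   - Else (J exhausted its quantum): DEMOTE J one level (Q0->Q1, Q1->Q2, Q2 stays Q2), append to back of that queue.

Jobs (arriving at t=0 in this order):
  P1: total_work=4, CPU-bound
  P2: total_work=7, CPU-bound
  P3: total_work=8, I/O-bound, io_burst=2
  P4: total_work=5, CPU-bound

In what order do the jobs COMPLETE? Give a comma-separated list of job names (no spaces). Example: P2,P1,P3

t=0-2: P1@Q0 runs 2, rem=2, quantum used, demote→Q1. Q0=[P2,P3,P4] Q1=[P1] Q2=[]
t=2-4: P2@Q0 runs 2, rem=5, quantum used, demote→Q1. Q0=[P3,P4] Q1=[P1,P2] Q2=[]
t=4-6: P3@Q0 runs 2, rem=6, I/O yield, promote→Q0. Q0=[P4,P3] Q1=[P1,P2] Q2=[]
t=6-8: P4@Q0 runs 2, rem=3, quantum used, demote→Q1. Q0=[P3] Q1=[P1,P2,P4] Q2=[]
t=8-10: P3@Q0 runs 2, rem=4, I/O yield, promote→Q0. Q0=[P3] Q1=[P1,P2,P4] Q2=[]
t=10-12: P3@Q0 runs 2, rem=2, I/O yield, promote→Q0. Q0=[P3] Q1=[P1,P2,P4] Q2=[]
t=12-14: P3@Q0 runs 2, rem=0, completes. Q0=[] Q1=[P1,P2,P4] Q2=[]
t=14-16: P1@Q1 runs 2, rem=0, completes. Q0=[] Q1=[P2,P4] Q2=[]
t=16-21: P2@Q1 runs 5, rem=0, completes. Q0=[] Q1=[P4] Q2=[]
t=21-24: P4@Q1 runs 3, rem=0, completes. Q0=[] Q1=[] Q2=[]

Answer: P3,P1,P2,P4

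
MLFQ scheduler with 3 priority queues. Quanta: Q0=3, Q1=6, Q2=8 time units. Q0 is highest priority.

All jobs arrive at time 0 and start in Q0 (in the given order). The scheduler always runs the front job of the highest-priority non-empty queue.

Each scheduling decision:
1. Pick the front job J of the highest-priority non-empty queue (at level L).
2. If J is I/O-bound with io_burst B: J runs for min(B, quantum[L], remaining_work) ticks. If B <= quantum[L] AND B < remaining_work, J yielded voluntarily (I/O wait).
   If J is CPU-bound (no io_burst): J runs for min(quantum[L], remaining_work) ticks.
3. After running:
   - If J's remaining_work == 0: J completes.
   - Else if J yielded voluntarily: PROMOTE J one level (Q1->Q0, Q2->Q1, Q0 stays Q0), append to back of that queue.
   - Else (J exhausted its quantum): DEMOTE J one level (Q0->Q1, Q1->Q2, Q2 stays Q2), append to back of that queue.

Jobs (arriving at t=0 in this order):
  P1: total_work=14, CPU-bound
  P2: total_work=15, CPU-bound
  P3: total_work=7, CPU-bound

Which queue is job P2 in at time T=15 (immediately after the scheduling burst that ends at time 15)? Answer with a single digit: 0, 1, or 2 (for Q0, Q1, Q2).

Answer: 1

Derivation:
t=0-3: P1@Q0 runs 3, rem=11, quantum used, demote→Q1. Q0=[P2,P3] Q1=[P1] Q2=[]
t=3-6: P2@Q0 runs 3, rem=12, quantum used, demote→Q1. Q0=[P3] Q1=[P1,P2] Q2=[]
t=6-9: P3@Q0 runs 3, rem=4, quantum used, demote→Q1. Q0=[] Q1=[P1,P2,P3] Q2=[]
t=9-15: P1@Q1 runs 6, rem=5, quantum used, demote→Q2. Q0=[] Q1=[P2,P3] Q2=[P1]
t=15-21: P2@Q1 runs 6, rem=6, quantum used, demote→Q2. Q0=[] Q1=[P3] Q2=[P1,P2]
t=21-25: P3@Q1 runs 4, rem=0, completes. Q0=[] Q1=[] Q2=[P1,P2]
t=25-30: P1@Q2 runs 5, rem=0, completes. Q0=[] Q1=[] Q2=[P2]
t=30-36: P2@Q2 runs 6, rem=0, completes. Q0=[] Q1=[] Q2=[]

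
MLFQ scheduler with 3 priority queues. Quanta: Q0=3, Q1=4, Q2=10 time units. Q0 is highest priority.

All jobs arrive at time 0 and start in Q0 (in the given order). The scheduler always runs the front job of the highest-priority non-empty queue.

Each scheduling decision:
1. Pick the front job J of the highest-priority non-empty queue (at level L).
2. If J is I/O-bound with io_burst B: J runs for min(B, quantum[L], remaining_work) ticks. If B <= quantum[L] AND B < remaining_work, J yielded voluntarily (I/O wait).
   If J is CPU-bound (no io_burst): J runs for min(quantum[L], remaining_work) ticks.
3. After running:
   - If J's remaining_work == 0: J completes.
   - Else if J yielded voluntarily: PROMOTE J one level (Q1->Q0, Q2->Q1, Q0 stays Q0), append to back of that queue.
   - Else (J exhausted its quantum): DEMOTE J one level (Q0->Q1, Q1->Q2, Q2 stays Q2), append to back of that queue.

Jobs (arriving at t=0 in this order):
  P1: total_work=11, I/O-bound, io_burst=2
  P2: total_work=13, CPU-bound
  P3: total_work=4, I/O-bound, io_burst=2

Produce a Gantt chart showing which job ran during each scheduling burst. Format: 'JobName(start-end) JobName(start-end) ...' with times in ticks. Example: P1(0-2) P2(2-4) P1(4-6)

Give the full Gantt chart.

t=0-2: P1@Q0 runs 2, rem=9, I/O yield, promote→Q0. Q0=[P2,P3,P1] Q1=[] Q2=[]
t=2-5: P2@Q0 runs 3, rem=10, quantum used, demote→Q1. Q0=[P3,P1] Q1=[P2] Q2=[]
t=5-7: P3@Q0 runs 2, rem=2, I/O yield, promote→Q0. Q0=[P1,P3] Q1=[P2] Q2=[]
t=7-9: P1@Q0 runs 2, rem=7, I/O yield, promote→Q0. Q0=[P3,P1] Q1=[P2] Q2=[]
t=9-11: P3@Q0 runs 2, rem=0, completes. Q0=[P1] Q1=[P2] Q2=[]
t=11-13: P1@Q0 runs 2, rem=5, I/O yield, promote→Q0. Q0=[P1] Q1=[P2] Q2=[]
t=13-15: P1@Q0 runs 2, rem=3, I/O yield, promote→Q0. Q0=[P1] Q1=[P2] Q2=[]
t=15-17: P1@Q0 runs 2, rem=1, I/O yield, promote→Q0. Q0=[P1] Q1=[P2] Q2=[]
t=17-18: P1@Q0 runs 1, rem=0, completes. Q0=[] Q1=[P2] Q2=[]
t=18-22: P2@Q1 runs 4, rem=6, quantum used, demote→Q2. Q0=[] Q1=[] Q2=[P2]
t=22-28: P2@Q2 runs 6, rem=0, completes. Q0=[] Q1=[] Q2=[]

Answer: P1(0-2) P2(2-5) P3(5-7) P1(7-9) P3(9-11) P1(11-13) P1(13-15) P1(15-17) P1(17-18) P2(18-22) P2(22-28)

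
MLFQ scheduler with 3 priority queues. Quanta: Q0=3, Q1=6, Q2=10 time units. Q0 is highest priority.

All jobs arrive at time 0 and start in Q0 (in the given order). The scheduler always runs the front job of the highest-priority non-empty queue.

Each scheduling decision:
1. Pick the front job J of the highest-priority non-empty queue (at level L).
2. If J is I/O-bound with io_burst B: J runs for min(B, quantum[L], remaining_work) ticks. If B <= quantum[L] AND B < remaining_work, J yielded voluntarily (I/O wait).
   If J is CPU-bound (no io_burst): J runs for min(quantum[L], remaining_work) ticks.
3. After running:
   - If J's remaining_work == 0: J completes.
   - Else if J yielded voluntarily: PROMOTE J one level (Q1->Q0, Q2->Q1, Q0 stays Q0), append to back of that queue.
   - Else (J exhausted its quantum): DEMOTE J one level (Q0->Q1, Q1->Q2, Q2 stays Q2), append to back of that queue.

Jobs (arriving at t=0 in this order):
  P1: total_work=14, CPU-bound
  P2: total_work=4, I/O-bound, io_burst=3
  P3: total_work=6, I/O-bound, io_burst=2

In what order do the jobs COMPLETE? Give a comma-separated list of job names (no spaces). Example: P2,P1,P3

t=0-3: P1@Q0 runs 3, rem=11, quantum used, demote→Q1. Q0=[P2,P3] Q1=[P1] Q2=[]
t=3-6: P2@Q0 runs 3, rem=1, I/O yield, promote→Q0. Q0=[P3,P2] Q1=[P1] Q2=[]
t=6-8: P3@Q0 runs 2, rem=4, I/O yield, promote→Q0. Q0=[P2,P3] Q1=[P1] Q2=[]
t=8-9: P2@Q0 runs 1, rem=0, completes. Q0=[P3] Q1=[P1] Q2=[]
t=9-11: P3@Q0 runs 2, rem=2, I/O yield, promote→Q0. Q0=[P3] Q1=[P1] Q2=[]
t=11-13: P3@Q0 runs 2, rem=0, completes. Q0=[] Q1=[P1] Q2=[]
t=13-19: P1@Q1 runs 6, rem=5, quantum used, demote→Q2. Q0=[] Q1=[] Q2=[P1]
t=19-24: P1@Q2 runs 5, rem=0, completes. Q0=[] Q1=[] Q2=[]

Answer: P2,P3,P1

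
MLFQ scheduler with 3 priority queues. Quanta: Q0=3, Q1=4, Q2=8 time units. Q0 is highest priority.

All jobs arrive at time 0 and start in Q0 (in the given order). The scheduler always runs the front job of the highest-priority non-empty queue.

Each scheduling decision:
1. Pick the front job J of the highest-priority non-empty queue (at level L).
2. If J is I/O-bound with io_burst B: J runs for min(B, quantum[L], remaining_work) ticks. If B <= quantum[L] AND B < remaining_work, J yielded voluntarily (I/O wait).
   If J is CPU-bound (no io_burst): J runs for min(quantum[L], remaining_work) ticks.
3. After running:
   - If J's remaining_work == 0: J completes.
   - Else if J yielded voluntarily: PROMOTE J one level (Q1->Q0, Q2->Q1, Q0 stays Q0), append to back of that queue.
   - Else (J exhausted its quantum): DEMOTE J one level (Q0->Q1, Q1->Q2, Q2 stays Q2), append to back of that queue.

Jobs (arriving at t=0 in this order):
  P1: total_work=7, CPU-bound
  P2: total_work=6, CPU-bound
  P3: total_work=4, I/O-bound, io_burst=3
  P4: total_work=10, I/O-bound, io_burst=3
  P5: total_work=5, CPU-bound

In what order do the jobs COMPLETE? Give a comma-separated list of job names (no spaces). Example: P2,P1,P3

Answer: P3,P4,P1,P2,P5

Derivation:
t=0-3: P1@Q0 runs 3, rem=4, quantum used, demote→Q1. Q0=[P2,P3,P4,P5] Q1=[P1] Q2=[]
t=3-6: P2@Q0 runs 3, rem=3, quantum used, demote→Q1. Q0=[P3,P4,P5] Q1=[P1,P2] Q2=[]
t=6-9: P3@Q0 runs 3, rem=1, I/O yield, promote→Q0. Q0=[P4,P5,P3] Q1=[P1,P2] Q2=[]
t=9-12: P4@Q0 runs 3, rem=7, I/O yield, promote→Q0. Q0=[P5,P3,P4] Q1=[P1,P2] Q2=[]
t=12-15: P5@Q0 runs 3, rem=2, quantum used, demote→Q1. Q0=[P3,P4] Q1=[P1,P2,P5] Q2=[]
t=15-16: P3@Q0 runs 1, rem=0, completes. Q0=[P4] Q1=[P1,P2,P5] Q2=[]
t=16-19: P4@Q0 runs 3, rem=4, I/O yield, promote→Q0. Q0=[P4] Q1=[P1,P2,P5] Q2=[]
t=19-22: P4@Q0 runs 3, rem=1, I/O yield, promote→Q0. Q0=[P4] Q1=[P1,P2,P5] Q2=[]
t=22-23: P4@Q0 runs 1, rem=0, completes. Q0=[] Q1=[P1,P2,P5] Q2=[]
t=23-27: P1@Q1 runs 4, rem=0, completes. Q0=[] Q1=[P2,P5] Q2=[]
t=27-30: P2@Q1 runs 3, rem=0, completes. Q0=[] Q1=[P5] Q2=[]
t=30-32: P5@Q1 runs 2, rem=0, completes. Q0=[] Q1=[] Q2=[]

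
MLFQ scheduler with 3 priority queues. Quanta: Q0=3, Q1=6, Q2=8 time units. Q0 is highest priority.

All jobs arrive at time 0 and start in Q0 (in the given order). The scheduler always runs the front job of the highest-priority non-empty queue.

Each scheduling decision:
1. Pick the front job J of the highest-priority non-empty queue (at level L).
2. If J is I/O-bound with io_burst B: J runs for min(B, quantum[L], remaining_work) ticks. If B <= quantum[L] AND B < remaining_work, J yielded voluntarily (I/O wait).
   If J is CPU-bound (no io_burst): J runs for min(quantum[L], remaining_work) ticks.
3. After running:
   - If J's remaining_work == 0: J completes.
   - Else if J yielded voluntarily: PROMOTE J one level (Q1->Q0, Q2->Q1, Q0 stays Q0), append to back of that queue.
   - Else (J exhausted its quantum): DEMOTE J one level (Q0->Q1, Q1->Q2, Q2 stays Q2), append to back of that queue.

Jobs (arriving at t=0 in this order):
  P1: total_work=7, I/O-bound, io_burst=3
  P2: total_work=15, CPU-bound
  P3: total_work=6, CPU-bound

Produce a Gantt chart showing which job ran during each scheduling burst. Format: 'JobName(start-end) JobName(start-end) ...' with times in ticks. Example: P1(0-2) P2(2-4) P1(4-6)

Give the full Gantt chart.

Answer: P1(0-3) P2(3-6) P3(6-9) P1(9-12) P1(12-13) P2(13-19) P3(19-22) P2(22-28)

Derivation:
t=0-3: P1@Q0 runs 3, rem=4, I/O yield, promote→Q0. Q0=[P2,P3,P1] Q1=[] Q2=[]
t=3-6: P2@Q0 runs 3, rem=12, quantum used, demote→Q1. Q0=[P3,P1] Q1=[P2] Q2=[]
t=6-9: P3@Q0 runs 3, rem=3, quantum used, demote→Q1. Q0=[P1] Q1=[P2,P3] Q2=[]
t=9-12: P1@Q0 runs 3, rem=1, I/O yield, promote→Q0. Q0=[P1] Q1=[P2,P3] Q2=[]
t=12-13: P1@Q0 runs 1, rem=0, completes. Q0=[] Q1=[P2,P3] Q2=[]
t=13-19: P2@Q1 runs 6, rem=6, quantum used, demote→Q2. Q0=[] Q1=[P3] Q2=[P2]
t=19-22: P3@Q1 runs 3, rem=0, completes. Q0=[] Q1=[] Q2=[P2]
t=22-28: P2@Q2 runs 6, rem=0, completes. Q0=[] Q1=[] Q2=[]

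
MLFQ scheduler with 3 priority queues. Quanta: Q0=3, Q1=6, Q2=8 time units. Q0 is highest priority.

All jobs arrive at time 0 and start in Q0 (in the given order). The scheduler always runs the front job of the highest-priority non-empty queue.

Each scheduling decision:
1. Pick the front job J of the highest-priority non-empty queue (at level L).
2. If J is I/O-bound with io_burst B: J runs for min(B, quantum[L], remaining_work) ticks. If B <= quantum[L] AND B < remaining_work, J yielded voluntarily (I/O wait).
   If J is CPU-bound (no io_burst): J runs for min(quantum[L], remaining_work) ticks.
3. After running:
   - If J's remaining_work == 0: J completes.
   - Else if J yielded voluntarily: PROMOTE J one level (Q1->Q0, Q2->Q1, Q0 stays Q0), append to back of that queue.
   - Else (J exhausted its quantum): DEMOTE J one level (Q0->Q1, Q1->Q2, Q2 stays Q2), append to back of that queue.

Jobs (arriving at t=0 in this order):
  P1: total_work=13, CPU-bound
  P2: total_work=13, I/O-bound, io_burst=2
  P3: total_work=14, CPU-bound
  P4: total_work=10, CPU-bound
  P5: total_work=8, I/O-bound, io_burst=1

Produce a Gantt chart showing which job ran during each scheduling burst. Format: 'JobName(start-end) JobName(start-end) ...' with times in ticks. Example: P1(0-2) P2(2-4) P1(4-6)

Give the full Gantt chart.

t=0-3: P1@Q0 runs 3, rem=10, quantum used, demote→Q1. Q0=[P2,P3,P4,P5] Q1=[P1] Q2=[]
t=3-5: P2@Q0 runs 2, rem=11, I/O yield, promote→Q0. Q0=[P3,P4,P5,P2] Q1=[P1] Q2=[]
t=5-8: P3@Q0 runs 3, rem=11, quantum used, demote→Q1. Q0=[P4,P5,P2] Q1=[P1,P3] Q2=[]
t=8-11: P4@Q0 runs 3, rem=7, quantum used, demote→Q1. Q0=[P5,P2] Q1=[P1,P3,P4] Q2=[]
t=11-12: P5@Q0 runs 1, rem=7, I/O yield, promote→Q0. Q0=[P2,P5] Q1=[P1,P3,P4] Q2=[]
t=12-14: P2@Q0 runs 2, rem=9, I/O yield, promote→Q0. Q0=[P5,P2] Q1=[P1,P3,P4] Q2=[]
t=14-15: P5@Q0 runs 1, rem=6, I/O yield, promote→Q0. Q0=[P2,P5] Q1=[P1,P3,P4] Q2=[]
t=15-17: P2@Q0 runs 2, rem=7, I/O yield, promote→Q0. Q0=[P5,P2] Q1=[P1,P3,P4] Q2=[]
t=17-18: P5@Q0 runs 1, rem=5, I/O yield, promote→Q0. Q0=[P2,P5] Q1=[P1,P3,P4] Q2=[]
t=18-20: P2@Q0 runs 2, rem=5, I/O yield, promote→Q0. Q0=[P5,P2] Q1=[P1,P3,P4] Q2=[]
t=20-21: P5@Q0 runs 1, rem=4, I/O yield, promote→Q0. Q0=[P2,P5] Q1=[P1,P3,P4] Q2=[]
t=21-23: P2@Q0 runs 2, rem=3, I/O yield, promote→Q0. Q0=[P5,P2] Q1=[P1,P3,P4] Q2=[]
t=23-24: P5@Q0 runs 1, rem=3, I/O yield, promote→Q0. Q0=[P2,P5] Q1=[P1,P3,P4] Q2=[]
t=24-26: P2@Q0 runs 2, rem=1, I/O yield, promote→Q0. Q0=[P5,P2] Q1=[P1,P3,P4] Q2=[]
t=26-27: P5@Q0 runs 1, rem=2, I/O yield, promote→Q0. Q0=[P2,P5] Q1=[P1,P3,P4] Q2=[]
t=27-28: P2@Q0 runs 1, rem=0, completes. Q0=[P5] Q1=[P1,P3,P4] Q2=[]
t=28-29: P5@Q0 runs 1, rem=1, I/O yield, promote→Q0. Q0=[P5] Q1=[P1,P3,P4] Q2=[]
t=29-30: P5@Q0 runs 1, rem=0, completes. Q0=[] Q1=[P1,P3,P4] Q2=[]
t=30-36: P1@Q1 runs 6, rem=4, quantum used, demote→Q2. Q0=[] Q1=[P3,P4] Q2=[P1]
t=36-42: P3@Q1 runs 6, rem=5, quantum used, demote→Q2. Q0=[] Q1=[P4] Q2=[P1,P3]
t=42-48: P4@Q1 runs 6, rem=1, quantum used, demote→Q2. Q0=[] Q1=[] Q2=[P1,P3,P4]
t=48-52: P1@Q2 runs 4, rem=0, completes. Q0=[] Q1=[] Q2=[P3,P4]
t=52-57: P3@Q2 runs 5, rem=0, completes. Q0=[] Q1=[] Q2=[P4]
t=57-58: P4@Q2 runs 1, rem=0, completes. Q0=[] Q1=[] Q2=[]

Answer: P1(0-3) P2(3-5) P3(5-8) P4(8-11) P5(11-12) P2(12-14) P5(14-15) P2(15-17) P5(17-18) P2(18-20) P5(20-21) P2(21-23) P5(23-24) P2(24-26) P5(26-27) P2(27-28) P5(28-29) P5(29-30) P1(30-36) P3(36-42) P4(42-48) P1(48-52) P3(52-57) P4(57-58)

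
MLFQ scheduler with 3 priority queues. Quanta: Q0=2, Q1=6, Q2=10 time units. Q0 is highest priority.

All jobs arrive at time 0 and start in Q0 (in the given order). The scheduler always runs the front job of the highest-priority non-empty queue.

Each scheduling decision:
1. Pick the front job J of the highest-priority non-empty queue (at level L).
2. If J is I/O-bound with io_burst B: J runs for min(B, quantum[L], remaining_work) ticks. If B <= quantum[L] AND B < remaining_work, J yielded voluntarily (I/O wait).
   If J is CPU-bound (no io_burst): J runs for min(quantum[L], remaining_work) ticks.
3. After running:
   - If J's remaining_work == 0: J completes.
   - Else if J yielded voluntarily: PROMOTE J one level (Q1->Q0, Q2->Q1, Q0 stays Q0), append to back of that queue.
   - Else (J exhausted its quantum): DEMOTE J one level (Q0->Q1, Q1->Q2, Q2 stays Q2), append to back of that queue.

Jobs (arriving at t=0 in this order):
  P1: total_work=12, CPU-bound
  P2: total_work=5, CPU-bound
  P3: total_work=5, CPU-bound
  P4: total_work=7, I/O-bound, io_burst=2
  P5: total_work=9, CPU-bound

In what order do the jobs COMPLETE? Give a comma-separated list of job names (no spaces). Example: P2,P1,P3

t=0-2: P1@Q0 runs 2, rem=10, quantum used, demote→Q1. Q0=[P2,P3,P4,P5] Q1=[P1] Q2=[]
t=2-4: P2@Q0 runs 2, rem=3, quantum used, demote→Q1. Q0=[P3,P4,P5] Q1=[P1,P2] Q2=[]
t=4-6: P3@Q0 runs 2, rem=3, quantum used, demote→Q1. Q0=[P4,P5] Q1=[P1,P2,P3] Q2=[]
t=6-8: P4@Q0 runs 2, rem=5, I/O yield, promote→Q0. Q0=[P5,P4] Q1=[P1,P2,P3] Q2=[]
t=8-10: P5@Q0 runs 2, rem=7, quantum used, demote→Q1. Q0=[P4] Q1=[P1,P2,P3,P5] Q2=[]
t=10-12: P4@Q0 runs 2, rem=3, I/O yield, promote→Q0. Q0=[P4] Q1=[P1,P2,P3,P5] Q2=[]
t=12-14: P4@Q0 runs 2, rem=1, I/O yield, promote→Q0. Q0=[P4] Q1=[P1,P2,P3,P5] Q2=[]
t=14-15: P4@Q0 runs 1, rem=0, completes. Q0=[] Q1=[P1,P2,P3,P5] Q2=[]
t=15-21: P1@Q1 runs 6, rem=4, quantum used, demote→Q2. Q0=[] Q1=[P2,P3,P5] Q2=[P1]
t=21-24: P2@Q1 runs 3, rem=0, completes. Q0=[] Q1=[P3,P5] Q2=[P1]
t=24-27: P3@Q1 runs 3, rem=0, completes. Q0=[] Q1=[P5] Q2=[P1]
t=27-33: P5@Q1 runs 6, rem=1, quantum used, demote→Q2. Q0=[] Q1=[] Q2=[P1,P5]
t=33-37: P1@Q2 runs 4, rem=0, completes. Q0=[] Q1=[] Q2=[P5]
t=37-38: P5@Q2 runs 1, rem=0, completes. Q0=[] Q1=[] Q2=[]

Answer: P4,P2,P3,P1,P5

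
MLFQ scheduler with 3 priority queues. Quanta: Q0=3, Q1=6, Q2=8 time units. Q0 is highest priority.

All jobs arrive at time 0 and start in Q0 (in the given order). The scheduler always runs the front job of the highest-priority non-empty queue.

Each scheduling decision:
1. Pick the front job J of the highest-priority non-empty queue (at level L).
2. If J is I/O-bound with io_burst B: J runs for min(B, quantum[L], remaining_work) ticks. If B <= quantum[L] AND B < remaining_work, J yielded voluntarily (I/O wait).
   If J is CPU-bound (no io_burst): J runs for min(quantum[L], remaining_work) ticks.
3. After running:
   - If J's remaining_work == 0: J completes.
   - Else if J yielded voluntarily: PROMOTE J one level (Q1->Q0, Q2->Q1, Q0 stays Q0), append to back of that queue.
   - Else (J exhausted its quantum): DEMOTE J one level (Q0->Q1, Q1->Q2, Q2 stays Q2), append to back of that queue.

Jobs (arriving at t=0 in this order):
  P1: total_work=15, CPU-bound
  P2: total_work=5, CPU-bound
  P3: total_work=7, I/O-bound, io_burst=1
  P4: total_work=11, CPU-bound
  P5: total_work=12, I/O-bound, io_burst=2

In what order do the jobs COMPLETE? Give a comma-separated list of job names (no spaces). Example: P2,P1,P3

Answer: P5,P3,P2,P1,P4

Derivation:
t=0-3: P1@Q0 runs 3, rem=12, quantum used, demote→Q1. Q0=[P2,P3,P4,P5] Q1=[P1] Q2=[]
t=3-6: P2@Q0 runs 3, rem=2, quantum used, demote→Q1. Q0=[P3,P4,P5] Q1=[P1,P2] Q2=[]
t=6-7: P3@Q0 runs 1, rem=6, I/O yield, promote→Q0. Q0=[P4,P5,P3] Q1=[P1,P2] Q2=[]
t=7-10: P4@Q0 runs 3, rem=8, quantum used, demote→Q1. Q0=[P5,P3] Q1=[P1,P2,P4] Q2=[]
t=10-12: P5@Q0 runs 2, rem=10, I/O yield, promote→Q0. Q0=[P3,P5] Q1=[P1,P2,P4] Q2=[]
t=12-13: P3@Q0 runs 1, rem=5, I/O yield, promote→Q0. Q0=[P5,P3] Q1=[P1,P2,P4] Q2=[]
t=13-15: P5@Q0 runs 2, rem=8, I/O yield, promote→Q0. Q0=[P3,P5] Q1=[P1,P2,P4] Q2=[]
t=15-16: P3@Q0 runs 1, rem=4, I/O yield, promote→Q0. Q0=[P5,P3] Q1=[P1,P2,P4] Q2=[]
t=16-18: P5@Q0 runs 2, rem=6, I/O yield, promote→Q0. Q0=[P3,P5] Q1=[P1,P2,P4] Q2=[]
t=18-19: P3@Q0 runs 1, rem=3, I/O yield, promote→Q0. Q0=[P5,P3] Q1=[P1,P2,P4] Q2=[]
t=19-21: P5@Q0 runs 2, rem=4, I/O yield, promote→Q0. Q0=[P3,P5] Q1=[P1,P2,P4] Q2=[]
t=21-22: P3@Q0 runs 1, rem=2, I/O yield, promote→Q0. Q0=[P5,P3] Q1=[P1,P2,P4] Q2=[]
t=22-24: P5@Q0 runs 2, rem=2, I/O yield, promote→Q0. Q0=[P3,P5] Q1=[P1,P2,P4] Q2=[]
t=24-25: P3@Q0 runs 1, rem=1, I/O yield, promote→Q0. Q0=[P5,P3] Q1=[P1,P2,P4] Q2=[]
t=25-27: P5@Q0 runs 2, rem=0, completes. Q0=[P3] Q1=[P1,P2,P4] Q2=[]
t=27-28: P3@Q0 runs 1, rem=0, completes. Q0=[] Q1=[P1,P2,P4] Q2=[]
t=28-34: P1@Q1 runs 6, rem=6, quantum used, demote→Q2. Q0=[] Q1=[P2,P4] Q2=[P1]
t=34-36: P2@Q1 runs 2, rem=0, completes. Q0=[] Q1=[P4] Q2=[P1]
t=36-42: P4@Q1 runs 6, rem=2, quantum used, demote→Q2. Q0=[] Q1=[] Q2=[P1,P4]
t=42-48: P1@Q2 runs 6, rem=0, completes. Q0=[] Q1=[] Q2=[P4]
t=48-50: P4@Q2 runs 2, rem=0, completes. Q0=[] Q1=[] Q2=[]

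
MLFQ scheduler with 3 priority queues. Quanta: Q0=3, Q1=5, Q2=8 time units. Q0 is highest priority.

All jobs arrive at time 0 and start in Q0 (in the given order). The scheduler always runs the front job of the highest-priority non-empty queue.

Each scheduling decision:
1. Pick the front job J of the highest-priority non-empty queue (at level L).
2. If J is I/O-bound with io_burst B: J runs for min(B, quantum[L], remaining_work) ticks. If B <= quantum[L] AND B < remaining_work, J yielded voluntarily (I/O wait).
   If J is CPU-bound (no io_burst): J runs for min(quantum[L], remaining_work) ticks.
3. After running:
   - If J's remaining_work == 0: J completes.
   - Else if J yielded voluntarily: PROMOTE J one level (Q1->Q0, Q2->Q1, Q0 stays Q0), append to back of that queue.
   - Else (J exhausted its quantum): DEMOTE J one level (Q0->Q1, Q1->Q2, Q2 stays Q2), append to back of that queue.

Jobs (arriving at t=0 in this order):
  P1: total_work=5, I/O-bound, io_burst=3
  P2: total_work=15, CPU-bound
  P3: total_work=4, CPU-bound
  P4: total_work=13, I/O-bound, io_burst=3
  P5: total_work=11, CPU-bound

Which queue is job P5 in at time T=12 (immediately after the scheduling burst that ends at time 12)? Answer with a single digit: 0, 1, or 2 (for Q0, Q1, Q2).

Answer: 0

Derivation:
t=0-3: P1@Q0 runs 3, rem=2, I/O yield, promote→Q0. Q0=[P2,P3,P4,P5,P1] Q1=[] Q2=[]
t=3-6: P2@Q0 runs 3, rem=12, quantum used, demote→Q1. Q0=[P3,P4,P5,P1] Q1=[P2] Q2=[]
t=6-9: P3@Q0 runs 3, rem=1, quantum used, demote→Q1. Q0=[P4,P5,P1] Q1=[P2,P3] Q2=[]
t=9-12: P4@Q0 runs 3, rem=10, I/O yield, promote→Q0. Q0=[P5,P1,P4] Q1=[P2,P3] Q2=[]
t=12-15: P5@Q0 runs 3, rem=8, quantum used, demote→Q1. Q0=[P1,P4] Q1=[P2,P3,P5] Q2=[]
t=15-17: P1@Q0 runs 2, rem=0, completes. Q0=[P4] Q1=[P2,P3,P5] Q2=[]
t=17-20: P4@Q0 runs 3, rem=7, I/O yield, promote→Q0. Q0=[P4] Q1=[P2,P3,P5] Q2=[]
t=20-23: P4@Q0 runs 3, rem=4, I/O yield, promote→Q0. Q0=[P4] Q1=[P2,P3,P5] Q2=[]
t=23-26: P4@Q0 runs 3, rem=1, I/O yield, promote→Q0. Q0=[P4] Q1=[P2,P3,P5] Q2=[]
t=26-27: P4@Q0 runs 1, rem=0, completes. Q0=[] Q1=[P2,P3,P5] Q2=[]
t=27-32: P2@Q1 runs 5, rem=7, quantum used, demote→Q2. Q0=[] Q1=[P3,P5] Q2=[P2]
t=32-33: P3@Q1 runs 1, rem=0, completes. Q0=[] Q1=[P5] Q2=[P2]
t=33-38: P5@Q1 runs 5, rem=3, quantum used, demote→Q2. Q0=[] Q1=[] Q2=[P2,P5]
t=38-45: P2@Q2 runs 7, rem=0, completes. Q0=[] Q1=[] Q2=[P5]
t=45-48: P5@Q2 runs 3, rem=0, completes. Q0=[] Q1=[] Q2=[]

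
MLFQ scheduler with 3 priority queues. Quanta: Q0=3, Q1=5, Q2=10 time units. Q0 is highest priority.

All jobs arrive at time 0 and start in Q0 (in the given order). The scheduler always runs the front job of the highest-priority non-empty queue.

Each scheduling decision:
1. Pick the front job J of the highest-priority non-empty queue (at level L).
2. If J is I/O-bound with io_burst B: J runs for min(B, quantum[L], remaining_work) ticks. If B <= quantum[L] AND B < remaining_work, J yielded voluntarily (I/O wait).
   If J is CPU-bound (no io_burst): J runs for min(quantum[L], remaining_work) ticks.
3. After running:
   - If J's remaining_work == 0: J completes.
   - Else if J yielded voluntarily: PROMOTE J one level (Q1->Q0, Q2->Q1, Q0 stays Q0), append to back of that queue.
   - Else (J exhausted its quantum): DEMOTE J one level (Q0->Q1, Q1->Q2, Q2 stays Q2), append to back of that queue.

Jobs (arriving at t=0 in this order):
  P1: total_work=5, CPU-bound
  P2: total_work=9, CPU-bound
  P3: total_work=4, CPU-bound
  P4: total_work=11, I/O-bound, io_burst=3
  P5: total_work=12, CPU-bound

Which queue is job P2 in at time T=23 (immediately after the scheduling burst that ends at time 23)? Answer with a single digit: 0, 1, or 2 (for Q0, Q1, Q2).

t=0-3: P1@Q0 runs 3, rem=2, quantum used, demote→Q1. Q0=[P2,P3,P4,P5] Q1=[P1] Q2=[]
t=3-6: P2@Q0 runs 3, rem=6, quantum used, demote→Q1. Q0=[P3,P4,P5] Q1=[P1,P2] Q2=[]
t=6-9: P3@Q0 runs 3, rem=1, quantum used, demote→Q1. Q0=[P4,P5] Q1=[P1,P2,P3] Q2=[]
t=9-12: P4@Q0 runs 3, rem=8, I/O yield, promote→Q0. Q0=[P5,P4] Q1=[P1,P2,P3] Q2=[]
t=12-15: P5@Q0 runs 3, rem=9, quantum used, demote→Q1. Q0=[P4] Q1=[P1,P2,P3,P5] Q2=[]
t=15-18: P4@Q0 runs 3, rem=5, I/O yield, promote→Q0. Q0=[P4] Q1=[P1,P2,P3,P5] Q2=[]
t=18-21: P4@Q0 runs 3, rem=2, I/O yield, promote→Q0. Q0=[P4] Q1=[P1,P2,P3,P5] Q2=[]
t=21-23: P4@Q0 runs 2, rem=0, completes. Q0=[] Q1=[P1,P2,P3,P5] Q2=[]
t=23-25: P1@Q1 runs 2, rem=0, completes. Q0=[] Q1=[P2,P3,P5] Q2=[]
t=25-30: P2@Q1 runs 5, rem=1, quantum used, demote→Q2. Q0=[] Q1=[P3,P5] Q2=[P2]
t=30-31: P3@Q1 runs 1, rem=0, completes. Q0=[] Q1=[P5] Q2=[P2]
t=31-36: P5@Q1 runs 5, rem=4, quantum used, demote→Q2. Q0=[] Q1=[] Q2=[P2,P5]
t=36-37: P2@Q2 runs 1, rem=0, completes. Q0=[] Q1=[] Q2=[P5]
t=37-41: P5@Q2 runs 4, rem=0, completes. Q0=[] Q1=[] Q2=[]

Answer: 1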